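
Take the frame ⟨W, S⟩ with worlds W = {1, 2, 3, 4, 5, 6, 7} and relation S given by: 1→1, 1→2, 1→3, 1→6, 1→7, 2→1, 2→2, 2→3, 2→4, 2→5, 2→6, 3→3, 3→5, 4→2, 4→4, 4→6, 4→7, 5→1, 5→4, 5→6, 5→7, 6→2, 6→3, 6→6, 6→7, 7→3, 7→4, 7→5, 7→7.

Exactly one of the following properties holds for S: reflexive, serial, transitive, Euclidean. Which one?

Reflexive: no — 5 is not related to itself.
Serial: yes — every world has a successor (e.g. 1 S 1).
Transitive: no — 1 S 2 and 2 S 4, but not 1 S 4.
Euclidean: no — 1 S 2 and 1 S 7, but not 2 S 7.
Only serial holds.

serial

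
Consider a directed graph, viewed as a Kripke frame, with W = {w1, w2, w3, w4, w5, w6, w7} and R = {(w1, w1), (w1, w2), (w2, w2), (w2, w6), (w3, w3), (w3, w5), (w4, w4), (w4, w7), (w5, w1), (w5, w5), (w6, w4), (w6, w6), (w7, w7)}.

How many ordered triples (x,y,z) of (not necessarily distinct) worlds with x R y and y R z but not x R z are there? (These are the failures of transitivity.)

Enumerating: (w1,w2,w6), (w2,w6,w4), (w3,w5,w1), (w5,w1,w2), (w6,w4,w7).

5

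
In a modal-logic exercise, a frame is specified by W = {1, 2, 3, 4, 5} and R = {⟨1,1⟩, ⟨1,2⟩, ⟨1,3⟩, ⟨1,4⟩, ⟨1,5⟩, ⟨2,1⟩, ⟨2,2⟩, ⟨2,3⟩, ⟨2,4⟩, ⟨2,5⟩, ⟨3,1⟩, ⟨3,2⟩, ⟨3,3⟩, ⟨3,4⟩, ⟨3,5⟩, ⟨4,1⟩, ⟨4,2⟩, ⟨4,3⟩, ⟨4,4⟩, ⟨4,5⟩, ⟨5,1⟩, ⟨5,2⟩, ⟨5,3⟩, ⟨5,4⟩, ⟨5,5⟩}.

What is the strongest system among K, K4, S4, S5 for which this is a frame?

Transitive (axiom 4): yes — every two-step R-path is closed by a direct edge.
Reflexive (axiom T): yes — every world is R-related to itself.
Euclidean (axiom 5): yes — any two successors of a common world are R-related.
So F validates K, K4, S4, S5. The strongest is S5.

S5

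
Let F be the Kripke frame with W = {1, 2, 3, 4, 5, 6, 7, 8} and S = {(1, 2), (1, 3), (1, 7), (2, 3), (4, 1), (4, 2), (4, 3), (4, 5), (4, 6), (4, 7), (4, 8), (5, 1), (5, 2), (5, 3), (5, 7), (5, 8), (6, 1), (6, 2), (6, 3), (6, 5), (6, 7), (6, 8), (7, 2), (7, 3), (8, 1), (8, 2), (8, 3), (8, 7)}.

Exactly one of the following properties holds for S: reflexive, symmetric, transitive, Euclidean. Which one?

transitive

Reflexive: no — 1 is not related to itself.
Symmetric: no — 1 S 2 but not 2 S 1.
Transitive: yes — every two-step S-path is closed by a direct edge.
Euclidean: no — 1 S 2 and 1 S 7, but not 2 S 7.
Only transitive holds.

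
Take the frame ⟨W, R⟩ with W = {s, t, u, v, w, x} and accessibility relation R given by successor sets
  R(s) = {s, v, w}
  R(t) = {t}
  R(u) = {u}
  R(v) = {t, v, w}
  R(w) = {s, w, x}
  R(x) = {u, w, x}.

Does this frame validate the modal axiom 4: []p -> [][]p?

No

By correspondence theory, 4 is valid on a frame iff R is transitive.
Transitive: no — s R v and v R t, but not s R t.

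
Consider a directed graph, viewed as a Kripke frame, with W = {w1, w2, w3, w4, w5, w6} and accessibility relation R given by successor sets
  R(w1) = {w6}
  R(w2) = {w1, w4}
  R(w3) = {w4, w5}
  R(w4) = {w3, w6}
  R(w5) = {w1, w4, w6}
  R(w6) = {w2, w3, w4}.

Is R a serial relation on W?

Serial: yes — every world has a successor (e.g. w1 R w6).

Yes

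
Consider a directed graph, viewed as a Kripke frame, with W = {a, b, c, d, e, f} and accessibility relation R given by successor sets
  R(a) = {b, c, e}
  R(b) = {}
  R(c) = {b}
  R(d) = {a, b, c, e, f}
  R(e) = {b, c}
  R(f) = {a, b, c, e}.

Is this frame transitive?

Transitive: yes — every two-step R-path is closed by a direct edge.

Yes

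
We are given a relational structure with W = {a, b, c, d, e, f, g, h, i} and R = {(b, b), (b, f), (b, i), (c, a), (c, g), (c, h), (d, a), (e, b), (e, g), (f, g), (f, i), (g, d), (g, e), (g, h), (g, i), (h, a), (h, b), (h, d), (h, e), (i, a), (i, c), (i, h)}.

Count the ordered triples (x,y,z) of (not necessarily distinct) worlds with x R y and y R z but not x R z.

36

Enumerating: (b,f,g), (b,i,a), (b,i,c), (b,i,h), (c,g,d), (c,g,e), (c,g,i), (c,h,b), (c,h,d), (c,h,e), (e,b,f), (e,b,i), … and 24 more.
Total: 36.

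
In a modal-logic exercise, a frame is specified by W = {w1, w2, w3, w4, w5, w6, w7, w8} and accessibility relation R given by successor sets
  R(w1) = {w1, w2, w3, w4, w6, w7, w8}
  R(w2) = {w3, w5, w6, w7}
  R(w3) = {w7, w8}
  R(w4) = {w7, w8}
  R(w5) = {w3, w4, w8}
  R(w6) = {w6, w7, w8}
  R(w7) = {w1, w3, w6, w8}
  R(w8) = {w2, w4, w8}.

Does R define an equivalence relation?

Reflexive: no — w2 is not related to itself.
Symmetric: no — w1 R w2 but not w2 R w1.
Transitive: no — w1 R w2 and w2 R w5, but not w1 R w5.
So R is not an equivalence relation.

No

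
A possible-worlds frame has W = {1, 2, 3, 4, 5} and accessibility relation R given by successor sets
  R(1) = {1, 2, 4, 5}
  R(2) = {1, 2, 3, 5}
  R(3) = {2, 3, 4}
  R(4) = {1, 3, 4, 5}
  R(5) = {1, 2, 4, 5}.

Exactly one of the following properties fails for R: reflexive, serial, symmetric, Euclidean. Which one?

Reflexive: yes — every world is R-related to itself.
Serial: yes — every world has a successor (e.g. 1 R 1).
Symmetric: yes — every pair in R has its reverse in R.
Euclidean: no — 1 R 2 and 1 R 4, but not 2 R 4.
Only Euclidean fails.

Euclidean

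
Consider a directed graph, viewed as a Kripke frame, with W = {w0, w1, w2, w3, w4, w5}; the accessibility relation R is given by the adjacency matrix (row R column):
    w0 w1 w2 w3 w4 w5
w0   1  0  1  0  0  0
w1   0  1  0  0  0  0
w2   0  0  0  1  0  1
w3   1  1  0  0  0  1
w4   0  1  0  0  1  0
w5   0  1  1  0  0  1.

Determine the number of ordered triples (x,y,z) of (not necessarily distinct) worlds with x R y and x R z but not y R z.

Enumerating: (w0,w2,w0), (w0,w2,w2), (w2,w3,w3), (w2,w5,w3), (w3,w0,w1), (w3,w0,w5), (w3,w1,w0), (w3,w1,w5), (w3,w5,w0), (w4,w1,w4), (w5,w1,w2), (w5,w1,w5), (w5,w2,w1), (w5,w2,w2).

14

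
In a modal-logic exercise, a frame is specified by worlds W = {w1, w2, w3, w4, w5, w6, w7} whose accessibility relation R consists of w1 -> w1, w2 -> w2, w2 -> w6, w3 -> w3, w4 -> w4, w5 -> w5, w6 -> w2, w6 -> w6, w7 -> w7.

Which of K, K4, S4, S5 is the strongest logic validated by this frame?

Transitive (axiom 4): yes — every two-step R-path is closed by a direct edge.
Reflexive (axiom T): yes — every world is R-related to itself.
Euclidean (axiom 5): yes — any two successors of a common world are R-related.
So F validates K, K4, S4, S5. The strongest is S5.

S5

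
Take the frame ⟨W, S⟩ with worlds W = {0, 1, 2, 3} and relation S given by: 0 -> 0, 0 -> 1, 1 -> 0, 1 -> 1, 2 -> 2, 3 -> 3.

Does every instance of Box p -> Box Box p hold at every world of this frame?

Yes

The schema 4 characterises exactly the transitive frames.
Transitive: yes — every two-step S-path is closed by a direct edge.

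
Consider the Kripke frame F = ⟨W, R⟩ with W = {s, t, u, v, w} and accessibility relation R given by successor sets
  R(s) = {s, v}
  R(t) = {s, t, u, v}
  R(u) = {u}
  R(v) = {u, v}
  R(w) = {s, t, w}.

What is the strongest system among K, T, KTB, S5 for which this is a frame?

Reflexive (axiom T): yes — every world is R-related to itself.
Symmetric (axiom B): no — s R v but not v R s.
Euclidean (axiom 5): no — t R s and t R u, but not s R u.
So F validates K, T; KTB would additionally require R to be symmetric. The strongest is T.

T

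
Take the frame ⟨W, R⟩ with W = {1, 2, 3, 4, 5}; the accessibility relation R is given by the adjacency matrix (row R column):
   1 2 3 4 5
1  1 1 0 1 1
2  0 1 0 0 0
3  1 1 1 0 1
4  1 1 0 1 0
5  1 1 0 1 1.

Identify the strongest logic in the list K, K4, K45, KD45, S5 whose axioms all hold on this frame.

Transitive (axiom 4): no — 3 R 1 and 1 R 4, but not 3 R 4.
Euclidean (axiom 5): no — 1 R 2 and 1 R 4, but not 2 R 4.
Serial (axiom D): yes — every world has a successor (e.g. 1 R 1).
Reflexive (axiom T): yes — every world is R-related to itself.
So F validates K; K4 would additionally require R to be transitive. The strongest is K.

K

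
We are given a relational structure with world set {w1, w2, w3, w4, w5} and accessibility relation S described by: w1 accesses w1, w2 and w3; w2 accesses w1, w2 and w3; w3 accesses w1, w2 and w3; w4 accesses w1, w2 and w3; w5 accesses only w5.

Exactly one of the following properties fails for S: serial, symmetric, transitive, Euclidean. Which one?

Serial: yes — every world has a successor (e.g. w1 S w1).
Symmetric: no — w4 S w1 but not w1 S w4.
Transitive: yes — every two-step S-path is closed by a direct edge.
Euclidean: yes — any two successors of a common world are S-related.
Only symmetric fails.

symmetric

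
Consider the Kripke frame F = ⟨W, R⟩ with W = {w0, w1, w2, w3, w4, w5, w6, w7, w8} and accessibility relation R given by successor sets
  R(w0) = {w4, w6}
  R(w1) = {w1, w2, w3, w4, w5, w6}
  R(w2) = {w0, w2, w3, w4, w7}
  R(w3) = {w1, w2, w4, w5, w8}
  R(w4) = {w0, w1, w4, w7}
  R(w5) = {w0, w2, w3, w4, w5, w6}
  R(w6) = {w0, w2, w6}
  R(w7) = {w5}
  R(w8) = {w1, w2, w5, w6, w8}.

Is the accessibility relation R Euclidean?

Euclidean: no — w0 R w4 and w0 R w6, but not w4 R w6.

No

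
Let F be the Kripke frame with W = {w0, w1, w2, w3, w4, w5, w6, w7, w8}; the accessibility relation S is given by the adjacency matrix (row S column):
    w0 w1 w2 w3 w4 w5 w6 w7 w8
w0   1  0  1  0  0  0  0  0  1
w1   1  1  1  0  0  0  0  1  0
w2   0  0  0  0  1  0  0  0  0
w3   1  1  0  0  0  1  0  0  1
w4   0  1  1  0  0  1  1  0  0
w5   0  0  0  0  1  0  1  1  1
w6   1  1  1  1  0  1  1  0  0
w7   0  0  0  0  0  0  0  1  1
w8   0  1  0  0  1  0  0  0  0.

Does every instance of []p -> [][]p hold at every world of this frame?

No

By correspondence theory, 4 is valid on a frame iff S is transitive.
Transitive: no — w0 S w2 and w2 S w4, but not w0 S w4.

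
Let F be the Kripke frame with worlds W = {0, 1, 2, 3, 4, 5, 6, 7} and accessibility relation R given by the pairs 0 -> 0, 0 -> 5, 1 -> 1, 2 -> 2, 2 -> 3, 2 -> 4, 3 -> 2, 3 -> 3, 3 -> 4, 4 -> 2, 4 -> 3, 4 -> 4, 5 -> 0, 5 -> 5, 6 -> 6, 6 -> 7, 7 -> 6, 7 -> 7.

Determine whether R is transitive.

Transitive: yes — every two-step R-path is closed by a direct edge.

Yes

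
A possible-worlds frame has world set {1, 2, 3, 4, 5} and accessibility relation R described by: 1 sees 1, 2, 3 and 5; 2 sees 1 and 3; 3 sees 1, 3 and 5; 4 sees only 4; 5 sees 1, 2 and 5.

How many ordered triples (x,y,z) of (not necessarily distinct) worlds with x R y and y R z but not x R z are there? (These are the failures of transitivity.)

Enumerating: (2,1,2), (2,1,5), (2,3,5), (3,1,2), (3,5,2), (5,1,3), (5,2,3).

7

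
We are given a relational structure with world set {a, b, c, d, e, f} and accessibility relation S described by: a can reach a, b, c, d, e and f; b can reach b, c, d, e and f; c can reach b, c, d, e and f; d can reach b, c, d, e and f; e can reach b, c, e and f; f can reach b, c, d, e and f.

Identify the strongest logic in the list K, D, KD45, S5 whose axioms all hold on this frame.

Serial (axiom D): yes — every world has a successor (e.g. a S a).
Euclidean (axiom 5): no — a S e and a S d, but not e S d.
Transitive (axiom 4): no — e S b and b S d, but not e S d.
Reflexive (axiom T): yes — every world is S-related to itself.
So F validates K, D; KD45 would additionally require S to be Euclidean and transitive. The strongest is D.

D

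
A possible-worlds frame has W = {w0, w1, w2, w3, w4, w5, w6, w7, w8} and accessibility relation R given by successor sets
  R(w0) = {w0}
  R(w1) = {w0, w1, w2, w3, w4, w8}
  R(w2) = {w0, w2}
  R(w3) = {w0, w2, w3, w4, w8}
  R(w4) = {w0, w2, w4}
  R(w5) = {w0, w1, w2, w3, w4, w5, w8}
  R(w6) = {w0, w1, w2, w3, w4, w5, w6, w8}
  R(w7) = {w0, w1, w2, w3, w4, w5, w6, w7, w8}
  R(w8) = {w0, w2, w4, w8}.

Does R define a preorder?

Reflexive: yes — every world is R-related to itself.
Transitive: yes — every two-step R-path is closed by a direct edge.
So R is a preorder.

Yes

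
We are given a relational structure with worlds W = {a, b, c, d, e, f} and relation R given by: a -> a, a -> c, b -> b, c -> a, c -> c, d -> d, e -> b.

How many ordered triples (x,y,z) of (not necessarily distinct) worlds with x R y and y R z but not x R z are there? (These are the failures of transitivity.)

R is transitive; there are no such tuples.

0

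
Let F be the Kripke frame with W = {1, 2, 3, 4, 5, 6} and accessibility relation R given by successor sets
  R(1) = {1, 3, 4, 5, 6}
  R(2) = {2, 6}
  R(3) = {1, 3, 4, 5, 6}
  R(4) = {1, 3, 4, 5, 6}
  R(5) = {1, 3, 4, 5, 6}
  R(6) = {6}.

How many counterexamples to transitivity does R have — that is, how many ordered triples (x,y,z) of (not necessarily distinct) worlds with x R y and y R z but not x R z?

R is transitive; there are no such tuples.

0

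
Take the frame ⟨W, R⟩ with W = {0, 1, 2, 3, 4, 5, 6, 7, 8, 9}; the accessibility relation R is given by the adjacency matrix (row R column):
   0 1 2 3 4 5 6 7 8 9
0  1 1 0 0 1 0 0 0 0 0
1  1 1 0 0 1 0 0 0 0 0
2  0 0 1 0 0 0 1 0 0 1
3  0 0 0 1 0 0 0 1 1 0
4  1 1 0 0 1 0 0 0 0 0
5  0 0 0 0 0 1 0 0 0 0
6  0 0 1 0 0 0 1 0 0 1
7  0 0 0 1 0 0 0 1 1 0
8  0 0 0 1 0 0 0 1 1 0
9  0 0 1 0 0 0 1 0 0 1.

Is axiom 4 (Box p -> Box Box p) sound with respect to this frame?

Yes

The schema 4 characterises exactly the transitive frames.
Transitive: yes — every two-step R-path is closed by a direct edge.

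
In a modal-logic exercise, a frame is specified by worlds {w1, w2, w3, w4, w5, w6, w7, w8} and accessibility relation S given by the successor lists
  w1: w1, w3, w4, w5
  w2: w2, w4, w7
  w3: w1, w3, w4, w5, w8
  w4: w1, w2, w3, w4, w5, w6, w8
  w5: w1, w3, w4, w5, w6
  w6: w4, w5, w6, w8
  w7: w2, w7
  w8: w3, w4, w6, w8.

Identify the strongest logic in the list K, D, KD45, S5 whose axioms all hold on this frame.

Serial (axiom D): yes — every world has a successor (e.g. w1 S w1).
Euclidean (axiom 5): no — w2 S w4 and w2 S w7, but not w4 S w7.
Transitive (axiom 4): no — w1 S w3 and w3 S w8, but not w1 S w8.
Reflexive (axiom T): yes — every world is S-related to itself.
So F validates K, D; KD45 would additionally require S to be Euclidean and transitive. The strongest is D.

D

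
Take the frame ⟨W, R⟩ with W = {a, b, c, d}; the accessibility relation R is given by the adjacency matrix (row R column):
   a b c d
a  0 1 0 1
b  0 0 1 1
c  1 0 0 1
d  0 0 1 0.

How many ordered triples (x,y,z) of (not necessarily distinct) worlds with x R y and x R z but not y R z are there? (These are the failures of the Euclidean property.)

9

Enumerating: (a,b,b), (a,d,b), (a,d,d), (b,c,c), (b,d,d), (c,a,a), (c,d,a), (c,d,d), (d,c,c).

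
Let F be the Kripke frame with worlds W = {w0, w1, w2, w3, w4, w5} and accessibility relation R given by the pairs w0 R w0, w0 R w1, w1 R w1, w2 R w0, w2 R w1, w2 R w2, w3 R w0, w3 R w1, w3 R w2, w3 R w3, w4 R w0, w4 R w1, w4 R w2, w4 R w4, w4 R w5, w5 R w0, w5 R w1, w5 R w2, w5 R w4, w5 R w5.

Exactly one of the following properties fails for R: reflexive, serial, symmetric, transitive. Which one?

symmetric

Reflexive: yes — every world is R-related to itself.
Serial: yes — every world has a successor (e.g. w0 R w0).
Symmetric: no — w0 R w1 but not w1 R w0.
Transitive: yes — every two-step R-path is closed by a direct edge.
Only symmetric fails.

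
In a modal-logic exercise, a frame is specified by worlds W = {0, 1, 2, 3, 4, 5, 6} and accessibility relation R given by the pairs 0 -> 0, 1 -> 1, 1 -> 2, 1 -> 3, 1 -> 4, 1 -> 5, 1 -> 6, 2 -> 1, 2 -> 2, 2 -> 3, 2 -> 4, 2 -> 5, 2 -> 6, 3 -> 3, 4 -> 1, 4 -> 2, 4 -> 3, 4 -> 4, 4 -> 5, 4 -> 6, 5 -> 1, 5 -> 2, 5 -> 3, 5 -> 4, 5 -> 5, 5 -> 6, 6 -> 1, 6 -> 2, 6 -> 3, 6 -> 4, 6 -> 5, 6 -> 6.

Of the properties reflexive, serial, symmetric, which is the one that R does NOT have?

symmetric

Reflexive: yes — every world is R-related to itself.
Serial: yes — every world has a successor (e.g. 0 R 0).
Symmetric: no — 1 R 3 but not 3 R 1.
Only symmetric fails.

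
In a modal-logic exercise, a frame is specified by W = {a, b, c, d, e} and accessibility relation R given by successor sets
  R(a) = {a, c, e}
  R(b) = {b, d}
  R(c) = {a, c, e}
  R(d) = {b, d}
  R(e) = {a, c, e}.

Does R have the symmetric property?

Yes

Symmetric: yes — every pair in R has its reverse in R.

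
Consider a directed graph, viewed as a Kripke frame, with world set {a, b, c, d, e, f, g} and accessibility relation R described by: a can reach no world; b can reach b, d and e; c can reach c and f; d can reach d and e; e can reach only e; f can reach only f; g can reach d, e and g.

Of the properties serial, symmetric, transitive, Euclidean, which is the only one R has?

transitive

Serial: no — a has no R-successor.
Symmetric: no — b R d but not d R b.
Transitive: yes — every two-step R-path is closed by a direct edge.
Euclidean: no — b R e and b R d, but not e R d.
Only transitive holds.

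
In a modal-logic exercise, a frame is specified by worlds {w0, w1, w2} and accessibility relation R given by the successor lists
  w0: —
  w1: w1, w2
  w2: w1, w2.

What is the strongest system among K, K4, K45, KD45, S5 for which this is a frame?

Transitive (axiom 4): yes — every two-step R-path is closed by a direct edge.
Euclidean (axiom 5): yes — any two successors of a common world are R-related.
Serial (axiom D): no — w0 has no R-successor.
Reflexive (axiom T): no — w0 is not related to itself.
So F validates K, K4, K45; KD45 would additionally require R to be serial. The strongest is K45.

K45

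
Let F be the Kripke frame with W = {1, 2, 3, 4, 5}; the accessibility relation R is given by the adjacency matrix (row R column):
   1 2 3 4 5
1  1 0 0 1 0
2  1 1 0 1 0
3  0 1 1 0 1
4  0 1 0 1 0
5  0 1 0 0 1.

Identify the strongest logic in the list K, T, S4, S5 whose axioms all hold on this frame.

T

Reflexive (axiom T): yes — every world is R-related to itself.
Transitive (axiom 4): no — 1 R 4 and 4 R 2, but not 1 R 2.
Euclidean (axiom 5): no — 2 R 4 and 2 R 1, but not 4 R 1.
So F validates K, T; S4 would additionally require R to be transitive. The strongest is T.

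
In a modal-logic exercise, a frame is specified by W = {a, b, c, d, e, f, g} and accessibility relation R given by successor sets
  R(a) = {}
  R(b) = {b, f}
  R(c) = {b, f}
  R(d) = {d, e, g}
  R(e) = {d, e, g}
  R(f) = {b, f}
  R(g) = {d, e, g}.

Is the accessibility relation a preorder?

No

Reflexive: no — a is not related to itself.
Transitive: yes — every two-step R-path is closed by a direct edge.
So R is not a preorder.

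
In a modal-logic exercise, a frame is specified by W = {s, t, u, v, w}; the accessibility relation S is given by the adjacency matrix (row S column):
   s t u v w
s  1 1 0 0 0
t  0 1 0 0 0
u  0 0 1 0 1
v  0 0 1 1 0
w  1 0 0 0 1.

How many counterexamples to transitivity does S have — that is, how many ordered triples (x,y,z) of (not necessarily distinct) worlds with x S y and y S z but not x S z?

Enumerating: (u,w,s), (v,u,w), (w,s,t).

3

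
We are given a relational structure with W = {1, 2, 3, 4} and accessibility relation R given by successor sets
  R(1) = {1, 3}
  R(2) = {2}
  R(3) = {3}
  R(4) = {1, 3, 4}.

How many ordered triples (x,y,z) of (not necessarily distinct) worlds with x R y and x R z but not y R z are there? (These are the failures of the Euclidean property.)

4

Enumerating: (1,3,1), (4,1,4), (4,3,1), (4,3,4).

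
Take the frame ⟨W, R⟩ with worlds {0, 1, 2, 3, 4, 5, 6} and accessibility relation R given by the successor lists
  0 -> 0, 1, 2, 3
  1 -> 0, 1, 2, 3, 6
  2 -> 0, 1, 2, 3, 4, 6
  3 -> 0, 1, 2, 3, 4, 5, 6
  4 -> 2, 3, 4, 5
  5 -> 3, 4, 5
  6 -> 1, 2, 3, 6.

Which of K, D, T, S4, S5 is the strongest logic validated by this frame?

Serial (axiom D): yes — every world has a successor (e.g. 0 R 0).
Reflexive (axiom T): yes — every world is R-related to itself.
Transitive (axiom 4): no — 0 R 1 and 1 R 6, but not 0 R 6.
Euclidean (axiom 5): no — 1 R 0 and 1 R 6, but not 0 R 6.
So F validates K, D, T; S4 would additionally require R to be transitive. The strongest is T.

T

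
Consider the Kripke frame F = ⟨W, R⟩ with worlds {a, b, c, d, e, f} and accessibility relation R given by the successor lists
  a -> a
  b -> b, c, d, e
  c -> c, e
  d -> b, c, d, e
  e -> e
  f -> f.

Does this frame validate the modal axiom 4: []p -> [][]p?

Yes

The schema 4 characterises exactly the transitive frames.
Transitive: yes — every two-step R-path is closed by a direct edge.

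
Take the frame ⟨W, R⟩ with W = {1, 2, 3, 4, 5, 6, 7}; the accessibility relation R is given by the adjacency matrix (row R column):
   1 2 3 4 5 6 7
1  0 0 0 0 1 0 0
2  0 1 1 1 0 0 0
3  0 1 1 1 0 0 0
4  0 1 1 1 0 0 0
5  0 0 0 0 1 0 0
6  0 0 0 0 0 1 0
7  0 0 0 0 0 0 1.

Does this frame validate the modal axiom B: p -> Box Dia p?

The schema B characterises exactly the symmetric frames.
Symmetric: no — 1 R 5 but not 5 R 1.

No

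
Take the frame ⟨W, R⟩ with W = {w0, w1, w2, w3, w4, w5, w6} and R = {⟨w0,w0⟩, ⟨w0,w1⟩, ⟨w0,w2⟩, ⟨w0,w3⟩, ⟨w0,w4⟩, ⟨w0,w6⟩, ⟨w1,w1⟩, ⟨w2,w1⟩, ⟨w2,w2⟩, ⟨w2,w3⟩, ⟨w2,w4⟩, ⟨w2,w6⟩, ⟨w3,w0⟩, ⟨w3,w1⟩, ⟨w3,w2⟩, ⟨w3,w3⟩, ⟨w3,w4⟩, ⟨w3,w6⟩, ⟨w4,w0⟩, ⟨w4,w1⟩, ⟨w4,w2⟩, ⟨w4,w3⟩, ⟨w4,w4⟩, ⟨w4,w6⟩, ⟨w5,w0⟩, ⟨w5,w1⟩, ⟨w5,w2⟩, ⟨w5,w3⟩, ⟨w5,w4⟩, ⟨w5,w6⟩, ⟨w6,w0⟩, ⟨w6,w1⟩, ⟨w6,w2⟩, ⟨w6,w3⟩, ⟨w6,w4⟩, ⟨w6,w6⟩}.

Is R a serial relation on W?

Serial: yes — every world has a successor (e.g. w0 R w0).

Yes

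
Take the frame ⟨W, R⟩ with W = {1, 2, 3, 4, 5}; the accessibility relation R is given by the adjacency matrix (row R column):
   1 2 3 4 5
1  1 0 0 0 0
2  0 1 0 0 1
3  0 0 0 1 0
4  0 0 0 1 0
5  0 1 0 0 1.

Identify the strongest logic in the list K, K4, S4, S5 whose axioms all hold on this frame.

Transitive (axiom 4): yes — every two-step R-path is closed by a direct edge.
Reflexive (axiom T): no — 3 is not related to itself.
Euclidean (axiom 5): yes — any two successors of a common world are R-related.
So F validates K, K4; S4 would additionally require R to be reflexive. The strongest is K4.

K4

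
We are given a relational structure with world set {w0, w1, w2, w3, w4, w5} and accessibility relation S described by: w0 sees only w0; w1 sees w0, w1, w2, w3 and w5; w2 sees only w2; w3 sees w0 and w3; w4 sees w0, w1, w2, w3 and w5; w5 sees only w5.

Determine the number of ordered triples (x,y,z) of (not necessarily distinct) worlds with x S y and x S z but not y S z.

Enumerating: (w1,w0,w1), (w1,w0,w2), (w1,w0,w3), (w1,w0,w5), (w1,w2,w0), (w1,w2,w1), (w1,w2,w3), (w1,w2,w5), (w1,w3,w1), (w1,w3,w2), (w1,w3,w5), (w1,w5,w0), … and 19 more.
Total: 31.

31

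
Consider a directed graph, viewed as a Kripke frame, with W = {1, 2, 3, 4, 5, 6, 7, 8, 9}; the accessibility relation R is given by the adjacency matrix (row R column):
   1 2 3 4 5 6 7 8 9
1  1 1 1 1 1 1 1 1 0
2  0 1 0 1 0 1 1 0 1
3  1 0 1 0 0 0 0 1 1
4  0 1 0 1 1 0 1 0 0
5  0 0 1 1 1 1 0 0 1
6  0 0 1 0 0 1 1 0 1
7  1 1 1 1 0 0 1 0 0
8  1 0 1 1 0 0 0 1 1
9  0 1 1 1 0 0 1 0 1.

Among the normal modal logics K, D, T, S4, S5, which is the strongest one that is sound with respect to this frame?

T

Serial (axiom D): yes — every world has a successor (e.g. 1 R 1).
Reflexive (axiom T): yes — every world is R-related to itself.
Transitive (axiom 4): no — 1 R 2 and 2 R 9, but not 1 R 9.
Euclidean (axiom 5): no — 1 R 2 and 1 R 3, but not 2 R 3.
So F validates K, D, T; S4 would additionally require R to be transitive. The strongest is T.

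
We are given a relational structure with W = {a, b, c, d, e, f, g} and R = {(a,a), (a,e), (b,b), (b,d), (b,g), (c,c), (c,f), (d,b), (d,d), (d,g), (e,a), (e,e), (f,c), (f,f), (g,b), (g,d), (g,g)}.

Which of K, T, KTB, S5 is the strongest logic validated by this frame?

Reflexive (axiom T): yes — every world is R-related to itself.
Symmetric (axiom B): yes — every pair in R has its reverse in R.
Euclidean (axiom 5): yes — any two successors of a common world are R-related.
So F validates K, T, KTB, S5. The strongest is S5.

S5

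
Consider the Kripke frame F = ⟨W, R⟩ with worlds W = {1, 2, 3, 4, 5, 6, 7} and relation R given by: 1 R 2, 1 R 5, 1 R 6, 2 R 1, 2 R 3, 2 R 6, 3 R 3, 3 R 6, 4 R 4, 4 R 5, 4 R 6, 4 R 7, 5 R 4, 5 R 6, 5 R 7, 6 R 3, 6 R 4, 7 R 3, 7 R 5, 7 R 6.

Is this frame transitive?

No

Transitive: no — 1 R 2 and 2 R 3, but not 1 R 3.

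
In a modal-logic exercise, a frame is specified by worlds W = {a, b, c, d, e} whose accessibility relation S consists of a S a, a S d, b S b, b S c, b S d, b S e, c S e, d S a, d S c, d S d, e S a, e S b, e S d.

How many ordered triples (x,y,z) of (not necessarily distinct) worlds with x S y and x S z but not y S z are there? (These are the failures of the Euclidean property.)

Enumerating: (b,c,b), (b,c,c), (b,c,d), (b,d,b), (b,d,e), (b,e,c), (b,e,e), (c,e,e), (d,a,c), (d,c,a), (d,c,c), (d,c,d), (e,a,b), (e,b,a), (e,d,b).

15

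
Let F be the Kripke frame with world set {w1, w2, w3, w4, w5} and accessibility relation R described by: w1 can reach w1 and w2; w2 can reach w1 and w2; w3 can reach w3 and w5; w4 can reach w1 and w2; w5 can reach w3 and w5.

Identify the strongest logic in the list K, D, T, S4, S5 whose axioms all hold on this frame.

D

Serial (axiom D): yes — every world has a successor (e.g. w1 R w1).
Reflexive (axiom T): no — w4 is not related to itself.
Transitive (axiom 4): yes — every two-step R-path is closed by a direct edge.
Euclidean (axiom 5): yes — any two successors of a common world are R-related.
So F validates K, D; T would additionally require R to be reflexive. The strongest is D.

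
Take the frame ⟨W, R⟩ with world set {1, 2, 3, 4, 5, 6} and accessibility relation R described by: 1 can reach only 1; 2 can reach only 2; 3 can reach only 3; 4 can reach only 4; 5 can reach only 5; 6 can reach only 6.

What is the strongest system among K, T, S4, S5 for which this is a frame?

S5

Reflexive (axiom T): yes — every world is R-related to itself.
Transitive (axiom 4): yes — every two-step R-path is closed by a direct edge.
Euclidean (axiom 5): yes — any two successors of a common world are R-related.
So F validates K, T, S4, S5. The strongest is S5.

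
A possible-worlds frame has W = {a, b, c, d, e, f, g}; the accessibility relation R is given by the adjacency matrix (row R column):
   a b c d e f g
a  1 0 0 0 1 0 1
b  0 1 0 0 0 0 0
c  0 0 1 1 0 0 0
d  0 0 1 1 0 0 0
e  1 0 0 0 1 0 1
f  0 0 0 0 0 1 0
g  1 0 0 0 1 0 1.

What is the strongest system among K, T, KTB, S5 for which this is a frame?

Reflexive (axiom T): yes — every world is R-related to itself.
Symmetric (axiom B): yes — every pair in R has its reverse in R.
Euclidean (axiom 5): yes — any two successors of a common world are R-related.
So F validates K, T, KTB, S5. The strongest is S5.

S5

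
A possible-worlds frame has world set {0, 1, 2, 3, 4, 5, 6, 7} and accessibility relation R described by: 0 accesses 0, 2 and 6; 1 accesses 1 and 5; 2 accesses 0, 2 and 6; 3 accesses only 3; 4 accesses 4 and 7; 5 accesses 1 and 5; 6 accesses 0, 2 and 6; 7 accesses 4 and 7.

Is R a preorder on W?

Reflexive: yes — every world is R-related to itself.
Transitive: yes — every two-step R-path is closed by a direct edge.
So R is a preorder.

Yes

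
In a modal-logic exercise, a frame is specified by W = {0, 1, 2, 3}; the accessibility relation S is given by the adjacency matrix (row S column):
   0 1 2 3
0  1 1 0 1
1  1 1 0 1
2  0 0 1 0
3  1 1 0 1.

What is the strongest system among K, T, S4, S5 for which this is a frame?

S5

Reflexive (axiom T): yes — every world is S-related to itself.
Transitive (axiom 4): yes — every two-step S-path is closed by a direct edge.
Euclidean (axiom 5): yes — any two successors of a common world are S-related.
So F validates K, T, S4, S5. The strongest is S5.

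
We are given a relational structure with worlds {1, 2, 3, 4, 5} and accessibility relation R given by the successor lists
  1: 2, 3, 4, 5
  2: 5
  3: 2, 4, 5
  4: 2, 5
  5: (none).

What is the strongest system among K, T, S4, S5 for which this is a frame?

K

Reflexive (axiom T): no — 1 is not related to itself.
Transitive (axiom 4): yes — every two-step R-path is closed by a direct edge.
Euclidean (axiom 5): no — 1 R 2 and 1 R 3, but not 2 R 3.
So F validates K; T would additionally require R to be reflexive. The strongest is K.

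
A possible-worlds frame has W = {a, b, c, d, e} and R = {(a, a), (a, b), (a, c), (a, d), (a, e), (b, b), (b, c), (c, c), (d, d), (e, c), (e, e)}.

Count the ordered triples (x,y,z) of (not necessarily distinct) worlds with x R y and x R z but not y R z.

Enumerating: (a,b,a), (a,b,d), (a,b,e), (a,c,a), (a,c,b), (a,c,d), (a,c,e), (a,d,a), (a,d,b), (a,d,c), (a,d,e), (a,e,a), (a,e,b), (a,e,d), (b,c,b), (e,c,e).

16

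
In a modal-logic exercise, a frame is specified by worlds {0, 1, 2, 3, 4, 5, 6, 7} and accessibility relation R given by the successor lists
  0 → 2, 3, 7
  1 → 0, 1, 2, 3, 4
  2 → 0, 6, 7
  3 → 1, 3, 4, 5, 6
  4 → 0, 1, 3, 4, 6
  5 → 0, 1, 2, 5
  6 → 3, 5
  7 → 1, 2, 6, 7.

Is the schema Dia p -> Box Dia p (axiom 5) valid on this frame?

No

Axiom 5 corresponds to the accessibility relation being Euclidean.
Euclidean: no — 0 R 2 and 0 R 3, but not 2 R 3.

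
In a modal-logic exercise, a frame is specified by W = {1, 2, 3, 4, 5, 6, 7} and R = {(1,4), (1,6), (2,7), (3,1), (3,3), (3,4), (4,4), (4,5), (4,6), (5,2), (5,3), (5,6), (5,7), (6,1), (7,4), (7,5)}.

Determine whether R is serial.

Yes

Serial: yes — every world has a successor (e.g. 1 R 4).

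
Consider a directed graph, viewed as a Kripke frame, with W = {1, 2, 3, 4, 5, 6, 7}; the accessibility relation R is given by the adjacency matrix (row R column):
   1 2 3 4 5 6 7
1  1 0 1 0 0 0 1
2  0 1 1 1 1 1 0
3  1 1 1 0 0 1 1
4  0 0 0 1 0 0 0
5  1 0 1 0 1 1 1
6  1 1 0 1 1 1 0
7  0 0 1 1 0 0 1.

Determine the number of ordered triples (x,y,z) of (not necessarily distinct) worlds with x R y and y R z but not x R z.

25

Enumerating: (1,3,2), (1,3,6), (1,7,4), (2,3,1), (2,3,7), (2,5,1), (2,5,7), (2,6,1), (3,2,4), (3,2,5), (3,6,4), (3,6,5), … and 13 more.
Total: 25.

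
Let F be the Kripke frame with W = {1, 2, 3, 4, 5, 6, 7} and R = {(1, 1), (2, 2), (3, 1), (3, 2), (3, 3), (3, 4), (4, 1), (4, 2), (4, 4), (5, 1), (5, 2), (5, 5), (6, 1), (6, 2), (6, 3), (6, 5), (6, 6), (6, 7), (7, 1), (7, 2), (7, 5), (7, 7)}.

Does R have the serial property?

Serial: yes — every world has a successor (e.g. 1 R 1).

Yes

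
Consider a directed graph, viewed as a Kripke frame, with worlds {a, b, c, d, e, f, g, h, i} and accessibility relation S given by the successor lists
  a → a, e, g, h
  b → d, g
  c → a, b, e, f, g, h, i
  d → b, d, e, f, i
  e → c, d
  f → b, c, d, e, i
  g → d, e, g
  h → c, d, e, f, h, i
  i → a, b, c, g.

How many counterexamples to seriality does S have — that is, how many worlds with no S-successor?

S is serial; there are no such worlds.

0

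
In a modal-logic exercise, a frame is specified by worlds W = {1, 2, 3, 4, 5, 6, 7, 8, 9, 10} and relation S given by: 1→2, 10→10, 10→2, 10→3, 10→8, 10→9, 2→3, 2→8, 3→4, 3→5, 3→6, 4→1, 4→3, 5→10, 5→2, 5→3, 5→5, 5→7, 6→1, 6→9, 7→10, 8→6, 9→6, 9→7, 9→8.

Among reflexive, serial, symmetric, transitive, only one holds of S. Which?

serial

Reflexive: no — 1 is not related to itself.
Serial: yes — every world has a successor (e.g. 1 S 2).
Symmetric: no — 1 S 2 but not 2 S 1.
Transitive: no — 1 S 2 and 2 S 3, but not 1 S 3.
Only serial holds.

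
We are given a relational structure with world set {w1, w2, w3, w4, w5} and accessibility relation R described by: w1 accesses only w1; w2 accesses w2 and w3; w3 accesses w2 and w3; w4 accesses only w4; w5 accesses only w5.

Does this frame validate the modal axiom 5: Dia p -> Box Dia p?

Yes

Axiom 5 corresponds to the accessibility relation being Euclidean.
Euclidean: yes — any two successors of a common world are R-related.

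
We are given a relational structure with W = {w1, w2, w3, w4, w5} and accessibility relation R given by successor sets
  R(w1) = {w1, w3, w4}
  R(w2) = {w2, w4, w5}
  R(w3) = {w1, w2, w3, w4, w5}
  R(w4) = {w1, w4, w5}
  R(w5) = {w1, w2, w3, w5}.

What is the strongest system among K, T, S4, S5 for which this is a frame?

Reflexive (axiom T): yes — every world is R-related to itself.
Transitive (axiom 4): no — w1 R w3 and w3 R w2, but not w1 R w2.
Euclidean (axiom 5): no — w1 R w4 and w1 R w3, but not w4 R w3.
So F validates K, T; S4 would additionally require R to be transitive. The strongest is T.

T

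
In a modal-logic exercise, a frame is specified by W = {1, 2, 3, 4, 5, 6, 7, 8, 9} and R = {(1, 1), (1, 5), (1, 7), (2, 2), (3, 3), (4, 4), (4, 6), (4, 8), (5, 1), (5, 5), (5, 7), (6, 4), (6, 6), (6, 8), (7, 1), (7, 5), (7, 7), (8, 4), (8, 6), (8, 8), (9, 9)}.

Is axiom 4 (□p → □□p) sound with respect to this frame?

The schema 4 characterises exactly the transitive frames.
Transitive: yes — every two-step R-path is closed by a direct edge.

Yes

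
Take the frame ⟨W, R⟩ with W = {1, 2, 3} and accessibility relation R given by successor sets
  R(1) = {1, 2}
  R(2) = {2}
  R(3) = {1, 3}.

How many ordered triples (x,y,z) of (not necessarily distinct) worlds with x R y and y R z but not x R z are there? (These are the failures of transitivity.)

1

Enumerating: (3,1,2).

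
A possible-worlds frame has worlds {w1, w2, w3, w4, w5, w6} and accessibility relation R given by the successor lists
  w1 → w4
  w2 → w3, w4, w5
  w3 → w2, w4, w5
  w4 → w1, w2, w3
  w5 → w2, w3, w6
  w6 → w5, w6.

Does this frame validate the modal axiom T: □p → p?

No

Axiom T corresponds to the accessibility relation being reflexive.
Reflexive: no — w1 is not related to itself.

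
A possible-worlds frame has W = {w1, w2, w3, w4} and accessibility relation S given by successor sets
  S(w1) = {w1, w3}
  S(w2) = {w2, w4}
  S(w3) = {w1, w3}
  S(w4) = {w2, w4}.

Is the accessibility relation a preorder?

Yes

Reflexive: yes — every world is S-related to itself.
Transitive: yes — every two-step S-path is closed by a direct edge.
So S is a preorder.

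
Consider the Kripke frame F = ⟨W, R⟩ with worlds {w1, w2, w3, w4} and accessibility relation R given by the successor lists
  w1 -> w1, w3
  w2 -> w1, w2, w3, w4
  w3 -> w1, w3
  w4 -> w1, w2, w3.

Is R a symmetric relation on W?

No

Symmetric: no — w2 R w1 but not w1 R w2.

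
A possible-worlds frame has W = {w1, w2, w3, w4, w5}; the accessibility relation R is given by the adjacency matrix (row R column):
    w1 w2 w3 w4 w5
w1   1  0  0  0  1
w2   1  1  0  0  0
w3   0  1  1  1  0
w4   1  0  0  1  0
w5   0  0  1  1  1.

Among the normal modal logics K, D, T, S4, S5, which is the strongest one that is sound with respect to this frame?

T

Serial (axiom D): yes — every world has a successor (e.g. w1 R w1).
Reflexive (axiom T): yes — every world is R-related to itself.
Transitive (axiom 4): no — w1 R w5 and w5 R w3, but not w1 R w3.
Euclidean (axiom 5): no — w3 R w2 and w3 R w4, but not w2 R w4.
So F validates K, D, T; S4 would additionally require R to be transitive. The strongest is T.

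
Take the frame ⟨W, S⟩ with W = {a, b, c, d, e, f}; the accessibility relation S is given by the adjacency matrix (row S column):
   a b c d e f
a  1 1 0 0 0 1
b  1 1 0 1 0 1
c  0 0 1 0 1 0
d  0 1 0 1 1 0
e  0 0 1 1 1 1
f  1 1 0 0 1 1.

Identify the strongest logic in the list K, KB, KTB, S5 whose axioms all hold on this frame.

Symmetric (axiom B): yes — every pair in S has its reverse in S.
Reflexive (axiom T): yes — every world is S-related to itself.
Euclidean (axiom 5): no — b S a and b S d, but not a S d.
So F validates K, KB, KTB; S5 would additionally require S to be Euclidean. The strongest is KTB.

KTB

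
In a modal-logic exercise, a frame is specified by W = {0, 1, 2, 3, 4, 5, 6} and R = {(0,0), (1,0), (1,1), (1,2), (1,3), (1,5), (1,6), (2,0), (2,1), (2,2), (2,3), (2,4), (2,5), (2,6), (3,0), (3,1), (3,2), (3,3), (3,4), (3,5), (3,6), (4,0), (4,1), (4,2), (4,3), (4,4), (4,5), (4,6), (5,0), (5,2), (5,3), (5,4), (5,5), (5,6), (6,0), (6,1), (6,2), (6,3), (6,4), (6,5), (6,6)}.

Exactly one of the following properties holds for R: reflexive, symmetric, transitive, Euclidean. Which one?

Reflexive: yes — every world is R-related to itself.
Symmetric: no — 1 R 0 but not 0 R 1.
Transitive: no — 1 R 2 and 2 R 4, but not 1 R 4.
Euclidean: no — 1 R 0 and 1 R 2, but not 0 R 2.
Only reflexive holds.

reflexive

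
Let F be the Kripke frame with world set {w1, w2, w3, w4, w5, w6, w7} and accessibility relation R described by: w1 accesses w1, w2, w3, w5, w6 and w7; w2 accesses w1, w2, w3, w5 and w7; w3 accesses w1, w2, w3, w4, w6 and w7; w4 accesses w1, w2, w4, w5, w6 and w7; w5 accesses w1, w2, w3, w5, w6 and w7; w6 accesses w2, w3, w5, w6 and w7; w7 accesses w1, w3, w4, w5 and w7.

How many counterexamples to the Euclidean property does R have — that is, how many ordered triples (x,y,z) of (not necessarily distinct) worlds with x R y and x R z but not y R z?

36

Enumerating: (w1,w2,w6), (w1,w3,w5), (w1,w6,w1), (w1,w7,w2), (w1,w7,w6), (w2,w3,w5), (w2,w7,w2), (w3,w1,w4), (w3,w2,w4), (w3,w2,w6), (w3,w4,w3), (w3,w6,w1), … and 24 more.
Total: 36.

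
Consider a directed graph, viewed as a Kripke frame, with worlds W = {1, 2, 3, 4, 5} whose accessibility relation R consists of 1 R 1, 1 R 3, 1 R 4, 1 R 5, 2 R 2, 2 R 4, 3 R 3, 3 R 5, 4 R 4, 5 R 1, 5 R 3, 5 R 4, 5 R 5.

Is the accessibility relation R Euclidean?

Euclidean: no — 1 R 3 and 1 R 4, but not 3 R 4.

No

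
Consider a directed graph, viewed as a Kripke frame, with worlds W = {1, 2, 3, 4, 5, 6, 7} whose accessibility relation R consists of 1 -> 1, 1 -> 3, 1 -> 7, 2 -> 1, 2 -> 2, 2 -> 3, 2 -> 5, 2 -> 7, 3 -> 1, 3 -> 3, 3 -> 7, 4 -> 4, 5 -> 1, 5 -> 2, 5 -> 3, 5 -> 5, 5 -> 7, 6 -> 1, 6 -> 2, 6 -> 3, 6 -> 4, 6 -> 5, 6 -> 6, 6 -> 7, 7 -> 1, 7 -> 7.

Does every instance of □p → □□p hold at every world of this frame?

No

By correspondence theory, 4 is valid on a frame iff R is transitive.
Transitive: no — 7 R 1 and 1 R 3, but not 7 R 3.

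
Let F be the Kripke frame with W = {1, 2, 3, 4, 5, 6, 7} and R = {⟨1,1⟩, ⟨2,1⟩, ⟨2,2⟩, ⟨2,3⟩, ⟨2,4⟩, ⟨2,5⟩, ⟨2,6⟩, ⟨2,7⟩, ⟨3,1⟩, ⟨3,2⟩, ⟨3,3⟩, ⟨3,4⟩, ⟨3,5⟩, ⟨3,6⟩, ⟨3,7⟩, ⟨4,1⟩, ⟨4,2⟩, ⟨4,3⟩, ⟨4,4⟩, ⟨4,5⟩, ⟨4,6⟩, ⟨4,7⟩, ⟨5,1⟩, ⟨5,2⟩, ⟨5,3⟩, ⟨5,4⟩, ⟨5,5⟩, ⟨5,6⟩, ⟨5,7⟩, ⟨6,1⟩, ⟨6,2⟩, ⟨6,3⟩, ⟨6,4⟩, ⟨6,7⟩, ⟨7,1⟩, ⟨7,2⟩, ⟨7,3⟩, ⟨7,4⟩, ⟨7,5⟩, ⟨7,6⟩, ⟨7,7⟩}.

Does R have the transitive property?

No

Transitive: no — 6 R 2 and 2 R 5, but not 6 R 5.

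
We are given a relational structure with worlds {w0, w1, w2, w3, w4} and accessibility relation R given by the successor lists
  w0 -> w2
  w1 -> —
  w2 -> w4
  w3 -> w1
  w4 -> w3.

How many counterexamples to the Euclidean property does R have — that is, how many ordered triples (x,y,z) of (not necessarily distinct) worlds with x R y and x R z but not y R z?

Enumerating: (w0,w2,w2), (w2,w4,w4), (w3,w1,w1), (w4,w3,w3).

4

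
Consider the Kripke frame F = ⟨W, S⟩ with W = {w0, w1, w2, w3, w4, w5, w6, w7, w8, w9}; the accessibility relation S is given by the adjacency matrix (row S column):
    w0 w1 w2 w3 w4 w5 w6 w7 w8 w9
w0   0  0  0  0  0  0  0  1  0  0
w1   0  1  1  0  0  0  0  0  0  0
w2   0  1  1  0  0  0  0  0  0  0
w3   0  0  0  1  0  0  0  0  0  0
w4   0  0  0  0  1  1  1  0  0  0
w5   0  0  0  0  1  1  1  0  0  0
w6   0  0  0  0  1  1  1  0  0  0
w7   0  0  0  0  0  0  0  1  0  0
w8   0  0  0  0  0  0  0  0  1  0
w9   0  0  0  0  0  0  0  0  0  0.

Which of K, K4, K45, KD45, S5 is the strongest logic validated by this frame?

K45

Transitive (axiom 4): yes — every two-step S-path is closed by a direct edge.
Euclidean (axiom 5): yes — any two successors of a common world are S-related.
Serial (axiom D): no — w9 has no S-successor.
Reflexive (axiom T): no — w0 is not related to itself.
So F validates K, K4, K45; KD45 would additionally require S to be serial. The strongest is K45.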